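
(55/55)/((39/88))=88/39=2.26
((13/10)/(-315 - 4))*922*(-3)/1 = 17979/1595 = 11.27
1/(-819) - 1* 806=-660115/819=-806.00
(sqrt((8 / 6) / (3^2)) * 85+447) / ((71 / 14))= 2380 * sqrt(3) / 639+6258 / 71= 94.59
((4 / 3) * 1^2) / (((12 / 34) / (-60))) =-680 / 3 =-226.67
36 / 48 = 3 / 4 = 0.75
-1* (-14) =14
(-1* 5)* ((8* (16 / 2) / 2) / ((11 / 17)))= -2720 / 11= -247.27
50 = 50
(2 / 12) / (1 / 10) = 5 / 3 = 1.67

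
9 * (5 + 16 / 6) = 69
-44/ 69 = -0.64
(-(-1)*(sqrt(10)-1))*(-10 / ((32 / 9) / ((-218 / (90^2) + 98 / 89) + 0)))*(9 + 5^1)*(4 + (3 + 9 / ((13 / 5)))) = 46076681 / 104130-46076681*sqrt(10) / 104130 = -956.79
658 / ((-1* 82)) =-329 / 41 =-8.02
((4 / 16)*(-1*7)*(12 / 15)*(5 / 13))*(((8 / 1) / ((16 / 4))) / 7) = -0.15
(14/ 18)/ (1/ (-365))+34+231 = -170/ 9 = -18.89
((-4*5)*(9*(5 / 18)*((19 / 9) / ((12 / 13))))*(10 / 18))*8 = -123500 / 243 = -508.23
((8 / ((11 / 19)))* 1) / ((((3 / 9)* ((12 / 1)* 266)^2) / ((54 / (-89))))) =-9 / 3645796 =-0.00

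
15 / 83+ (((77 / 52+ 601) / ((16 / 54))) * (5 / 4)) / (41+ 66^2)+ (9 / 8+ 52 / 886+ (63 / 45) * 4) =10145541391731 / 1345121797760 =7.54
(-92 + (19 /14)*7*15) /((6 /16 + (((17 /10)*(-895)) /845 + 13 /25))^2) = 61.58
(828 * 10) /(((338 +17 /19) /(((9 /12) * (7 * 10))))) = 8259300 /6439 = 1282.70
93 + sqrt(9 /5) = 3 * sqrt(5) /5 + 93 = 94.34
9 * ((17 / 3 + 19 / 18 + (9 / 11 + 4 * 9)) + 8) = 10205 / 22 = 463.86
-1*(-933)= 933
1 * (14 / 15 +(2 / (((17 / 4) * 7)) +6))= 12496 / 1785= 7.00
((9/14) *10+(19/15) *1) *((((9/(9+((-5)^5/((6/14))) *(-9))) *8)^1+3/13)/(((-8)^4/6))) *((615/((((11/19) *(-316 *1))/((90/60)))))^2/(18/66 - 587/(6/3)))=-818483210025165/3611460489607979008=-0.00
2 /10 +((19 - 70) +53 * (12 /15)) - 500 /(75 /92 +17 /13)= -3096638 /12695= -243.93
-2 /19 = -0.11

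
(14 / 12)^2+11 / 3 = 181 / 36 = 5.03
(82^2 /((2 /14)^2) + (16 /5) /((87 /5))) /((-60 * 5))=-7166107 /6525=-1098.25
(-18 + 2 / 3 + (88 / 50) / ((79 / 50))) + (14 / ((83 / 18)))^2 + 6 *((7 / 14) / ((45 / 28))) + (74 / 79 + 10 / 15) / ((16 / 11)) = -131668463 / 32653860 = -4.03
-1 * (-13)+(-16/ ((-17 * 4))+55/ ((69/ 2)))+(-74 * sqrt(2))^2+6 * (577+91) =17565475/ 1173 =14974.83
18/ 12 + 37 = 77/ 2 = 38.50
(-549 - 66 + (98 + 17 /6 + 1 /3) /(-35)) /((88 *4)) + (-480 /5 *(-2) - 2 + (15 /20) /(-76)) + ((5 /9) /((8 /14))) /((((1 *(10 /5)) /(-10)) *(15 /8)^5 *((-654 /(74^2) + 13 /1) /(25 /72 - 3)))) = 1529655428023876583 /8124452865144000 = 188.28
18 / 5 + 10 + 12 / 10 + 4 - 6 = 64 / 5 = 12.80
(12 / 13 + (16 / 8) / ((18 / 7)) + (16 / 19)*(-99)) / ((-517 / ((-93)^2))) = 174466667 / 127699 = 1366.23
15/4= 3.75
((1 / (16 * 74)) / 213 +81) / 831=20427553 / 209571552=0.10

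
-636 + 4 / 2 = -634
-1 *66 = -66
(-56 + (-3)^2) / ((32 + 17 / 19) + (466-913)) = 893 / 7868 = 0.11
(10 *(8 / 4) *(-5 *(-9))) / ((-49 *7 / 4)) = -10.50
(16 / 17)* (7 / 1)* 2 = 224 / 17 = 13.18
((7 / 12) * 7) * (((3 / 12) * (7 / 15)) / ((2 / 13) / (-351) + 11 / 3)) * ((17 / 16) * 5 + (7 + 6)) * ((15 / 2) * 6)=458576937 / 4282624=107.08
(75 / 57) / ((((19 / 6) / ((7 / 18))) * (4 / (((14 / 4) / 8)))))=1225 / 69312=0.02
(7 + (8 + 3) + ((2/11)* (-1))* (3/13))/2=1284/143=8.98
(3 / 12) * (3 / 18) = 1 / 24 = 0.04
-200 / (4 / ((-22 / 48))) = 275 / 12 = 22.92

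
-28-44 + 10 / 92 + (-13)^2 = 4467 / 46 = 97.11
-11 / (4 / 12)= -33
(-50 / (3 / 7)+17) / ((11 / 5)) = -45.30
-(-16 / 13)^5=2.82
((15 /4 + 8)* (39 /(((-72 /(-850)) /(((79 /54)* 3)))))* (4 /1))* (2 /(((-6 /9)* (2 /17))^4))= 5140130814975 /1024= 5019658999.00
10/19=0.53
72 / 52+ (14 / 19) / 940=160831 / 116090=1.39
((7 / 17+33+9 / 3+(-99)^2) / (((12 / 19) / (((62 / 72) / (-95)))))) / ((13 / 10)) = -1296079 / 11934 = -108.60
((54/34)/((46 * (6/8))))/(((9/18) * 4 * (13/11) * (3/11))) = 363/5083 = 0.07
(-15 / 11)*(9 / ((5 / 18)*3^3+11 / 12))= -1620 / 1111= -1.46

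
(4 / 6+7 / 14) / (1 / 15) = 35 / 2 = 17.50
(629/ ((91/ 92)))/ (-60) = -14467/ 1365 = -10.60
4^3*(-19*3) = -3648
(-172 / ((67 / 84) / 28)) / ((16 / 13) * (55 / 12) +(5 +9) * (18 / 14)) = -7888608 / 30887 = -255.40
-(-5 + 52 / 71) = 303 / 71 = 4.27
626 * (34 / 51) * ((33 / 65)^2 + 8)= 43681028 / 12675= 3446.23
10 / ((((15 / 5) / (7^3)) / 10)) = 34300 / 3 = 11433.33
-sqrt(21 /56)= -sqrt(6) /4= -0.61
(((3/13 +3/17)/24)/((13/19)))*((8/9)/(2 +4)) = 95/25857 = 0.00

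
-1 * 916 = -916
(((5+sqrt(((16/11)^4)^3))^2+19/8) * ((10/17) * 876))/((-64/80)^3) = -727745835626342945625/3414610073872448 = -213127.07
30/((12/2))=5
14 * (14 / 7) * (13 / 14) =26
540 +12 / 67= 36192 / 67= 540.18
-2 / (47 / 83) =-166 / 47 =-3.53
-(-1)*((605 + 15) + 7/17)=10547/17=620.41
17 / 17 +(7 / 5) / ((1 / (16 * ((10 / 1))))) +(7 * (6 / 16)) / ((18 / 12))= 907 / 4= 226.75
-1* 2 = -2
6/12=1/2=0.50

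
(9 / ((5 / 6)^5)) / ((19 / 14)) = 979776 / 59375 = 16.50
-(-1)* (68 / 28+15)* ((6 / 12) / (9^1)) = 61 / 63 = 0.97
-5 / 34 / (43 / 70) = -175 / 731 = -0.24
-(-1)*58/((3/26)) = 1508/3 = 502.67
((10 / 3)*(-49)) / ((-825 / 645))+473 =19823 / 33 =600.70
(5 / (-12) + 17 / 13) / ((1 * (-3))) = -139 / 468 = -0.30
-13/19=-0.68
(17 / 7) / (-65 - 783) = -17 / 5936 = -0.00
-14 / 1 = -14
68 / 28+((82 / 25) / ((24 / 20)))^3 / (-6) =-138197 / 141750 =-0.97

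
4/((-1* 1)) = -4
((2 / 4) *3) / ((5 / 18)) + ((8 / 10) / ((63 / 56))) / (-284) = 5.40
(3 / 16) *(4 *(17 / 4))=51 / 16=3.19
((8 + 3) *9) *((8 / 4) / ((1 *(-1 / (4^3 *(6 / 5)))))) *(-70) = 1064448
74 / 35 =2.11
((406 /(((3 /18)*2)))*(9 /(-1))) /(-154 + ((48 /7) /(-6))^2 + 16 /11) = 2954259 /40759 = 72.48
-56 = -56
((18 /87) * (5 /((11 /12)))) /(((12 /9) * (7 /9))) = 1.09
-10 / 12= -5 / 6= -0.83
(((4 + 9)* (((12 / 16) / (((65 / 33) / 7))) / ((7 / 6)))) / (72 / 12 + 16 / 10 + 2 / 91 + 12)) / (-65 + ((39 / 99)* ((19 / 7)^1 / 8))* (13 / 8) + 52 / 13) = -0.02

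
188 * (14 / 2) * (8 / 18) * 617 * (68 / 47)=4699072 / 9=522119.11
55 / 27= 2.04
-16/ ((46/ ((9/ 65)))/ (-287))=20664/ 1495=13.82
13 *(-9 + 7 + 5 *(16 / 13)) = 54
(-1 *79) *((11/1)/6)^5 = -12723029/7776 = -1636.19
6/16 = 3/8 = 0.38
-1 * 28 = -28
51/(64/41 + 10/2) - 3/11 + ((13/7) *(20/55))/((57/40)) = 9414926/1180641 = 7.97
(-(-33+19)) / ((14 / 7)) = 7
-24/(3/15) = -120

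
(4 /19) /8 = 1 /38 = 0.03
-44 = -44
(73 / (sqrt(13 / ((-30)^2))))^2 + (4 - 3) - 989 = 4783256 / 13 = 367942.77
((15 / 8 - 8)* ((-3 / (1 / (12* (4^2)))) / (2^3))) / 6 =147 / 2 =73.50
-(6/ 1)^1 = -6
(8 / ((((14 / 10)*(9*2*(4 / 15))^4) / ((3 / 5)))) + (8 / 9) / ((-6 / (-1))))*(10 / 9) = 24935 / 145152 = 0.17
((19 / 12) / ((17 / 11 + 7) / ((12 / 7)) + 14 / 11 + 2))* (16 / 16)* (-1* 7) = -1463 / 1090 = -1.34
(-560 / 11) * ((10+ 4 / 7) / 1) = -5920 / 11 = -538.18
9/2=4.50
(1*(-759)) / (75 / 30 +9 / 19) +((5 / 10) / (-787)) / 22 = -255.24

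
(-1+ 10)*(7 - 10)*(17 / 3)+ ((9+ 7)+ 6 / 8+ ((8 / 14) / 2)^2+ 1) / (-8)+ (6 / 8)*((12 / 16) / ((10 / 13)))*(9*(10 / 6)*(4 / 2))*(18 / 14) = -199173 / 1568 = -127.02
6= 6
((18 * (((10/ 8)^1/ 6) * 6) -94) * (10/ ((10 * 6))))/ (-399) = 143/ 4788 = 0.03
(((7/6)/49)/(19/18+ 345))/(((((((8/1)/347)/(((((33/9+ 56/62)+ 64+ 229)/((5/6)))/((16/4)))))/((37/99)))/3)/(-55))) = -177653243/10813544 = -16.43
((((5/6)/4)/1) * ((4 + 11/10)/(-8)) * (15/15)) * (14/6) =-0.31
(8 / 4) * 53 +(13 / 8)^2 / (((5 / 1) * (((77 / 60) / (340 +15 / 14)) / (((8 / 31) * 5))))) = 19189241 / 66836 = 287.11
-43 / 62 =-0.69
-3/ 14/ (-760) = 3/ 10640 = 0.00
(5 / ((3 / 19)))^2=1002.78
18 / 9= 2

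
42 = 42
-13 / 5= -2.60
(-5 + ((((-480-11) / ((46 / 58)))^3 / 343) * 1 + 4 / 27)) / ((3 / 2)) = -155896109031248 / 338035761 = -461182.30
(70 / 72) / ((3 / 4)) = 35 / 27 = 1.30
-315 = -315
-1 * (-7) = 7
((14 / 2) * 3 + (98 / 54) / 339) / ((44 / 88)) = 384524 / 9153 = 42.01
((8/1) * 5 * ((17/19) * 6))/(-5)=-42.95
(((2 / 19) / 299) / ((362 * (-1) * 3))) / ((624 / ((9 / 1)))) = -1 / 213878288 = -0.00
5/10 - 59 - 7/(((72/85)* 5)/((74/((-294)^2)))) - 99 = -70013789/444528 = -157.50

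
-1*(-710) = 710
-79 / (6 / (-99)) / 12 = 869 / 8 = 108.62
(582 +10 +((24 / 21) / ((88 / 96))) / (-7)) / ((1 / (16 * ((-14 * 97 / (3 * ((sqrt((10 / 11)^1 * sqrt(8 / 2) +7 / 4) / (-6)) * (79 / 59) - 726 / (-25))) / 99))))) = -30331102699110400 / 20339438466053 - 11537736485120000 * sqrt(1727) / 22149648489531717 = -1512.89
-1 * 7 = -7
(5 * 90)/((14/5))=1125/7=160.71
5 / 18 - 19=-337 / 18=-18.72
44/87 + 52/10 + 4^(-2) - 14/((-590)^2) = 5.77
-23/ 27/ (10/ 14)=-161/ 135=-1.19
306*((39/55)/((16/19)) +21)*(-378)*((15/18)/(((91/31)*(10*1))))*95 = -15589249713/2288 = -6813483.27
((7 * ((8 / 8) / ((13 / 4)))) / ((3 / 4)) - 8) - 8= -512 / 39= -13.13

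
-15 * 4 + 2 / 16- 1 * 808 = -6943 / 8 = -867.88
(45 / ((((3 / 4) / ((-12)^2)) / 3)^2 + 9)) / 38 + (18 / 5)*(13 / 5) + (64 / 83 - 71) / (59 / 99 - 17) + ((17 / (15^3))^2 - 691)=-406835914521448193779 / 600737706363375000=-677.23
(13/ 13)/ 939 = 1/ 939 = 0.00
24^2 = 576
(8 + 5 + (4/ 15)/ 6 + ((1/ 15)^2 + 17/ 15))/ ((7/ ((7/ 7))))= 3191/ 1575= 2.03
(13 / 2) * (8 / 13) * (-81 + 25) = -224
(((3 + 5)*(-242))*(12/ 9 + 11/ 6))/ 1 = -18392/ 3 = -6130.67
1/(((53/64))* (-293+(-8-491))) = -8/5247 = -0.00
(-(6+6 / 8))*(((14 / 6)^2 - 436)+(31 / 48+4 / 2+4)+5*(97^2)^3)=-1799219530463511 / 64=-28112805163492.36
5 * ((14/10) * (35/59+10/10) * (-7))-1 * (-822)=743.93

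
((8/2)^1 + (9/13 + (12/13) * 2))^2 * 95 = 686375/169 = 4061.39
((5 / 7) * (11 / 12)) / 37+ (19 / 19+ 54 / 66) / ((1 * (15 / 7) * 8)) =4231 / 34188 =0.12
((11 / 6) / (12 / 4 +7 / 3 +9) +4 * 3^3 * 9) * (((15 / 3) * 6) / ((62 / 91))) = 114118095 / 2666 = 42804.99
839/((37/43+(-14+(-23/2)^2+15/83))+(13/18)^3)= 17463288312/2490816551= 7.01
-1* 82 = -82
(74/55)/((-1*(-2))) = 37/55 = 0.67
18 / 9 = 2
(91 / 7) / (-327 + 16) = -13 / 311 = -0.04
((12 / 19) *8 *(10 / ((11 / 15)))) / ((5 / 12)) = 34560 / 209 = 165.36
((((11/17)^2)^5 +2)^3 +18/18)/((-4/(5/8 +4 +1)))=-843911267502423112930945417571911635165/65547725806518124452432008230337750792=-12.87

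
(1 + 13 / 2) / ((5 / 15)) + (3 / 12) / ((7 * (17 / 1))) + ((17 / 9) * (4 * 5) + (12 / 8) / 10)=323602 / 5355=60.43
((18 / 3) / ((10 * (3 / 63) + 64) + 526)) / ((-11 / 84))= -1323 / 17050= -0.08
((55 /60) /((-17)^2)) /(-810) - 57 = -160117571 /2809080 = -57.00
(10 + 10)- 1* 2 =18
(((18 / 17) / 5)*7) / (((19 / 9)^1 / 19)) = 1134 / 85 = 13.34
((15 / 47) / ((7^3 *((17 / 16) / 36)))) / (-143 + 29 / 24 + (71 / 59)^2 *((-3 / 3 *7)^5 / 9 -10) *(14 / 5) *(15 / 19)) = -13714583040 / 2676161683210337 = -0.00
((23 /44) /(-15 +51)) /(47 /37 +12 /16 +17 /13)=11063 /2535588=0.00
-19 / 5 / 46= -19 / 230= -0.08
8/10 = 4/5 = 0.80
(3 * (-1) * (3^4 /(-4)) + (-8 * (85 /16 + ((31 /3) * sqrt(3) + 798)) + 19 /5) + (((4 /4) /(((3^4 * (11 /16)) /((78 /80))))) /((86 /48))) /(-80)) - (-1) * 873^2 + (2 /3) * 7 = 321732019733 /425700 - 248 * sqrt(3) /3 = 755628.53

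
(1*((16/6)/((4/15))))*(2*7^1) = 140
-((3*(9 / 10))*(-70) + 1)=188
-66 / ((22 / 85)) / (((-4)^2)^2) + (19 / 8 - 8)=-1695 / 256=-6.62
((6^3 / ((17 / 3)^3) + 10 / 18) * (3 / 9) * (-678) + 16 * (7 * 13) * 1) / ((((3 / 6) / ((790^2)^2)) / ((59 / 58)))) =1079303810010897460000 / 1282293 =841698278015163.04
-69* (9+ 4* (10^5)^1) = -27600621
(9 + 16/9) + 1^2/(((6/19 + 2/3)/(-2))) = 2203/252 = 8.74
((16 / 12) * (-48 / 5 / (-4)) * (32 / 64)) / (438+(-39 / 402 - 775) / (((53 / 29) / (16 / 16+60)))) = -56816 / 903114855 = -0.00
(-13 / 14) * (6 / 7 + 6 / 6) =-169 / 98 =-1.72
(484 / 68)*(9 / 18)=121 / 34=3.56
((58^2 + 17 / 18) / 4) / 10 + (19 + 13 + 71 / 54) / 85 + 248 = 12209971 / 36720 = 332.52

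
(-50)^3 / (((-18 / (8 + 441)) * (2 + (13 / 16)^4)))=1839104000000 / 1436697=1280091.77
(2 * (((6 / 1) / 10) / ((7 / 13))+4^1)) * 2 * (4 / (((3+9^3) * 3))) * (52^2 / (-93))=-1936064 / 1786995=-1.08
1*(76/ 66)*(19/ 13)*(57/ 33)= 13718/ 4719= 2.91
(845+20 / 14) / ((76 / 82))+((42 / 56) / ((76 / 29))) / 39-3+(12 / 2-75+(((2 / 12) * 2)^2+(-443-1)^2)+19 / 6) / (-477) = 59038027943 / 118761552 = 497.11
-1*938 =-938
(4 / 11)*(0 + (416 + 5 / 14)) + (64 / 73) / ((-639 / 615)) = 180260002 / 1197273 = 150.56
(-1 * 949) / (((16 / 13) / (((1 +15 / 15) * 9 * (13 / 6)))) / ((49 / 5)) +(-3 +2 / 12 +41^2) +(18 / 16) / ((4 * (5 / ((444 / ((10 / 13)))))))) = -9430402800 / 16998945841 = -0.55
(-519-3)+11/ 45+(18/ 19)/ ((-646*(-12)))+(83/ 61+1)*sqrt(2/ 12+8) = -576362357/ 1104660+168*sqrt(6)/ 61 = -515.01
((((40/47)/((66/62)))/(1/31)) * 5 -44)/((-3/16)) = -1983296/4653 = -426.24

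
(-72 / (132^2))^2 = 1 / 58564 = 0.00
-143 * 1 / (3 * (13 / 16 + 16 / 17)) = -38896 / 1431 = -27.18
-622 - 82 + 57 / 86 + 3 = -60229 / 86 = -700.34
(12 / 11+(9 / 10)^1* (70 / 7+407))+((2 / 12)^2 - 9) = 727489 / 1980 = 367.42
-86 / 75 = -1.15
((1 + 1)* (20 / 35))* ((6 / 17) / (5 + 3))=6 / 119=0.05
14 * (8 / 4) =28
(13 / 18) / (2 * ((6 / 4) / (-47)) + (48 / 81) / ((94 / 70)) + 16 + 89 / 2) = 1833 / 154507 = 0.01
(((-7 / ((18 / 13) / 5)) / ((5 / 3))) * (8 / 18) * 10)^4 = 10971993760000 / 531441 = 20645741.97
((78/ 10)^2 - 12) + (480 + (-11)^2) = 16246/ 25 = 649.84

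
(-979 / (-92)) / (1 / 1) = 979 / 92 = 10.64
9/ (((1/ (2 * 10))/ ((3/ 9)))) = 60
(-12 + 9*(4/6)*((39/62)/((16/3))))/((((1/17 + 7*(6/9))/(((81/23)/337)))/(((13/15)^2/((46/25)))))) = -0.01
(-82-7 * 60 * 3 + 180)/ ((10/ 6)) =-3486/ 5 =-697.20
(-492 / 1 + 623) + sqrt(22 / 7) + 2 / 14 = sqrt(154) / 7 + 918 / 7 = 132.92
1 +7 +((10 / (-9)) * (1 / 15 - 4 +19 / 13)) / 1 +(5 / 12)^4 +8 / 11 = 34111775 / 2965248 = 11.50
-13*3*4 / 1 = -156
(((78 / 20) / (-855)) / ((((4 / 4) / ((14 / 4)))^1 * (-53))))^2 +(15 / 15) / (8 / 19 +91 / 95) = 8670120034811 / 11955637710000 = 0.73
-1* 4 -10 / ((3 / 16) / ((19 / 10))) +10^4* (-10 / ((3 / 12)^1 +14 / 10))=-2003476 / 33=-60711.39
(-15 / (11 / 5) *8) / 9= -200 / 33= -6.06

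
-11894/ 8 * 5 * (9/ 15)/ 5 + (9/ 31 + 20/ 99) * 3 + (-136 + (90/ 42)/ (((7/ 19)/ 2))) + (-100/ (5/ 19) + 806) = -590436227/ 1002540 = -588.94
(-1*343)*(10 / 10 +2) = -1029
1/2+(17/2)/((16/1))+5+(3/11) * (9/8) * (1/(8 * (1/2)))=1075/176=6.11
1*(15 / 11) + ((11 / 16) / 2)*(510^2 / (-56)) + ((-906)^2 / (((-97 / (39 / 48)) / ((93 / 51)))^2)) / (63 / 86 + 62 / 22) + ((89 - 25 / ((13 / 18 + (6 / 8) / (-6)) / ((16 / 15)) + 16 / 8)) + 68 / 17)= -64513720997451273531 / 44246154564535616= -1458.06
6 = 6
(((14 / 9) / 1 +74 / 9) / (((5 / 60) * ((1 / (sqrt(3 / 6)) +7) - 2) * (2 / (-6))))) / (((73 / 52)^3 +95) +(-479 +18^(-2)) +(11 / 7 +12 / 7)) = 12755957760 / 63002284181 - 2551191552 * sqrt(2) / 63002284181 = 0.15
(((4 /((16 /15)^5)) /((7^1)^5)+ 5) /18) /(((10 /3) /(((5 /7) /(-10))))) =-4406006083 /740183506944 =-0.01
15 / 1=15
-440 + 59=-381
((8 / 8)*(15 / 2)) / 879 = 5 / 586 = 0.01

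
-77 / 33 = -2.33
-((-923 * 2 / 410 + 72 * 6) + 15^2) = -133762 / 205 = -652.50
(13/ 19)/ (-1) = -13/ 19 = -0.68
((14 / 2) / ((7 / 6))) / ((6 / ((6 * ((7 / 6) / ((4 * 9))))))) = 0.19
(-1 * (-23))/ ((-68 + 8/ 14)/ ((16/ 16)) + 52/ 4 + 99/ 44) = -644/ 1461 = -0.44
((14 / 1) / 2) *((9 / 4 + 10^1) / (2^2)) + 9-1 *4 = 423 / 16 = 26.44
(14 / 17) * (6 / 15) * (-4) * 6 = -672 / 85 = -7.91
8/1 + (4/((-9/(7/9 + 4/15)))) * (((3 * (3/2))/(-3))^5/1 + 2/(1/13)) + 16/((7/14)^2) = 205597/3240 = 63.46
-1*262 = -262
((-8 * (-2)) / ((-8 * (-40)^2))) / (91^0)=-1 / 800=-0.00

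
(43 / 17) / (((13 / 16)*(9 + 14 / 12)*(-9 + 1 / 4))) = -16512 / 471835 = -0.03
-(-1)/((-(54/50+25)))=-25/652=-0.04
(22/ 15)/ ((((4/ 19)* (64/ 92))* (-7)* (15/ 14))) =-4807/ 3600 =-1.34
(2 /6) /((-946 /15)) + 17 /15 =16007 /14190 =1.13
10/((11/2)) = 20/11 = 1.82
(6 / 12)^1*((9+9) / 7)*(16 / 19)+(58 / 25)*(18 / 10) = 87426 / 16625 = 5.26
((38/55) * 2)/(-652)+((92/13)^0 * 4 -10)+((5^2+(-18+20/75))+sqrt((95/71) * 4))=6802/5379+2 * sqrt(6745)/71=3.58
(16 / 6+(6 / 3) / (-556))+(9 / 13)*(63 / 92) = 1564597 / 498732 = 3.14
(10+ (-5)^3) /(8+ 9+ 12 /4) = -23 /4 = -5.75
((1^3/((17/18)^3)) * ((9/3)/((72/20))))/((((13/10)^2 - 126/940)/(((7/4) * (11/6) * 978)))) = 71672485500/35928769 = 1994.85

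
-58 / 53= -1.09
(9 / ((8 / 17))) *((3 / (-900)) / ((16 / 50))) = -51 / 256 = -0.20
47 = 47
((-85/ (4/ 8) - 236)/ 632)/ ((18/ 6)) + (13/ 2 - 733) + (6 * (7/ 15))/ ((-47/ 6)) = -161977007/ 222780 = -727.07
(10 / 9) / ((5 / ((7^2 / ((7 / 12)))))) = 56 / 3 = 18.67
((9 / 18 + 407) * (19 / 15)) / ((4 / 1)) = 3097 / 24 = 129.04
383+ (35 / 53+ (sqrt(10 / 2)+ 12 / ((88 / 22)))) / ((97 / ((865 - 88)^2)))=603729 * sqrt(5) / 97+ 1227757 / 53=37082.54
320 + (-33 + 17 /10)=2887 /10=288.70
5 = 5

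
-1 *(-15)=15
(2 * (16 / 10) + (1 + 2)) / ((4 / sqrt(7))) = 31 * sqrt(7) / 20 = 4.10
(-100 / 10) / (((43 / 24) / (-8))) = 1920 / 43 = 44.65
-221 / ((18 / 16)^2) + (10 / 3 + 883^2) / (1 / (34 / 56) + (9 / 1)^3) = 897953719 / 1006101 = 892.51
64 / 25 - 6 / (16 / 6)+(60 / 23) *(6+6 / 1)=72713 / 2300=31.61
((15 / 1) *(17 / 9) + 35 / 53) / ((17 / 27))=41490 / 901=46.05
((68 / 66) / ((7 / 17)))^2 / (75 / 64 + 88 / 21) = 1.17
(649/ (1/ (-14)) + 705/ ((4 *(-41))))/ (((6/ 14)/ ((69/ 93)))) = -15736.97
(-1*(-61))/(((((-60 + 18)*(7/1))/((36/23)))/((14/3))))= -244/161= -1.52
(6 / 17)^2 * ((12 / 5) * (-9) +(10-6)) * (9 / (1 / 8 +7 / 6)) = -684288 / 44795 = -15.28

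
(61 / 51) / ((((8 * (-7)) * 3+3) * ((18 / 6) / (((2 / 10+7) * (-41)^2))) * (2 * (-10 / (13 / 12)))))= 1333033 / 841500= 1.58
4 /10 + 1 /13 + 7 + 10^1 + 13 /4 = 5389 /260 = 20.73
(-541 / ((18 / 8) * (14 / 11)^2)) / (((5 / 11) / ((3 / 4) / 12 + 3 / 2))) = -3600355 / 7056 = -510.25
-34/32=-17/16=-1.06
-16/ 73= -0.22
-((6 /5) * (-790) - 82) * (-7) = -7210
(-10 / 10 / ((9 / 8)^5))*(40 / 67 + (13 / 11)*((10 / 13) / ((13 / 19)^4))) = -40406548480 / 15345054153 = -2.63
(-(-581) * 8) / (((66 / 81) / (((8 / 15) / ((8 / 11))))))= 20916 / 5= 4183.20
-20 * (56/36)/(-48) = 0.65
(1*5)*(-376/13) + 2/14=-13147/91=-144.47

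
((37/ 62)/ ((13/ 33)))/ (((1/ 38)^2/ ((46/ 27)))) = 13517284/ 3627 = 3726.85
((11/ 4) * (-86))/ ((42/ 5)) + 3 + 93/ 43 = -83047/ 3612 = -22.99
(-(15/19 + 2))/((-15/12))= 2.23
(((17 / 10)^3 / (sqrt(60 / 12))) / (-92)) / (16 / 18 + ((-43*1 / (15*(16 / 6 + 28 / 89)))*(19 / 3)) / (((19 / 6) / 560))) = 8799183*sqrt(5) / 886519360000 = 0.00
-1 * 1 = -1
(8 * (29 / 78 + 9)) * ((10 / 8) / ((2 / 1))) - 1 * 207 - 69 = -17873 / 78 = -229.14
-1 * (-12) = 12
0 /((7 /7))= 0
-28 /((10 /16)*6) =-112 /15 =-7.47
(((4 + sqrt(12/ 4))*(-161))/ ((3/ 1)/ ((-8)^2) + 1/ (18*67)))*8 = -28403712/ 263 - 7100928*sqrt(3)/ 263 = -154763.80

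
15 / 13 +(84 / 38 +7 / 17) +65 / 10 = 86299 / 8398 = 10.28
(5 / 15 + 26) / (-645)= -79 / 1935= -0.04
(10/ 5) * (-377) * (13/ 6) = -4901/ 3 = -1633.67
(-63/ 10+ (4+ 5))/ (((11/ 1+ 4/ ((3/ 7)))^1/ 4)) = 162/ 305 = 0.53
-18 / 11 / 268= -0.01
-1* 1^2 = -1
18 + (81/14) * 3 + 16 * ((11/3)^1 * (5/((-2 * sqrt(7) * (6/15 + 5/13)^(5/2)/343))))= 495/14 - 91091000 * sqrt(23205)/397953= -34833.24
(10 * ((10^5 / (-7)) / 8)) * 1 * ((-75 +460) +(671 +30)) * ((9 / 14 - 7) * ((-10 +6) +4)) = 0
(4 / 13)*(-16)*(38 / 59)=-2432 / 767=-3.17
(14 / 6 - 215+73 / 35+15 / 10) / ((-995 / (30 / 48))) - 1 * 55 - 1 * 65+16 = -34725373 / 334320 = -103.87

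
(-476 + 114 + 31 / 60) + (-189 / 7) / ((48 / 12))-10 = -378.23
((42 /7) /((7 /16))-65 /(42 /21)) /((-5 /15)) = 789 /14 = 56.36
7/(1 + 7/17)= 119/24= 4.96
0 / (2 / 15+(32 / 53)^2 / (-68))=0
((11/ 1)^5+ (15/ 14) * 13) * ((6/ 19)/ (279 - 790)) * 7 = -6764727/ 9709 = -696.75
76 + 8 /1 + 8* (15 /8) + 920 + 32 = 1051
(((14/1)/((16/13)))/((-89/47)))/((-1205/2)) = 4277/428980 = 0.01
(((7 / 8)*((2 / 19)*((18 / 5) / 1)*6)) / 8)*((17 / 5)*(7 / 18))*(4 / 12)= 833 / 7600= 0.11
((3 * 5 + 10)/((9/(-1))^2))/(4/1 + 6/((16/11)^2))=128/2835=0.05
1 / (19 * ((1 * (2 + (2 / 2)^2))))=1 / 57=0.02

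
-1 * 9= -9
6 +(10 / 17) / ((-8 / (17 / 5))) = 23 / 4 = 5.75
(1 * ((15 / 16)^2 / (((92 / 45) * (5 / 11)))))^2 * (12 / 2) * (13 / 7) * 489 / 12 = 3154188448125 / 7765753856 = 406.17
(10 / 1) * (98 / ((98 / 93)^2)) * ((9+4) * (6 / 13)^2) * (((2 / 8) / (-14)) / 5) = -77841 / 8918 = -8.73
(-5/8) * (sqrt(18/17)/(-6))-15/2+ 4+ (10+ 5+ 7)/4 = 2.11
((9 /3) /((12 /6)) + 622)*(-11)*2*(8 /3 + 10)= -521246 /3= -173748.67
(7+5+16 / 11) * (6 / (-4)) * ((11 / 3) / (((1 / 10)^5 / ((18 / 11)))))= -133200000 / 11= -12109090.91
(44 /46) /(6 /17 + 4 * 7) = 187 /5543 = 0.03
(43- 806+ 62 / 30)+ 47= -713.93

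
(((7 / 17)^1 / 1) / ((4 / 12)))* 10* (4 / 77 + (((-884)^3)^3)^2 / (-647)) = -251045678671927830490056656668244315438399555962153128120 / 120989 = -2074946306457015352553180000000000000000000000000000.00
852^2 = 725904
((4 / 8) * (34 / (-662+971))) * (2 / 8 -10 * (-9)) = 6137 / 1236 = 4.97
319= 319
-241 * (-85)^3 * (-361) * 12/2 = -320576934750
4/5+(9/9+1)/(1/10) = 104/5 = 20.80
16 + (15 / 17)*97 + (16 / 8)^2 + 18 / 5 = 9281 / 85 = 109.19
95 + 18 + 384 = 497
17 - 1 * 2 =15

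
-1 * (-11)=11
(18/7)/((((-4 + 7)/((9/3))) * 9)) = 2/7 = 0.29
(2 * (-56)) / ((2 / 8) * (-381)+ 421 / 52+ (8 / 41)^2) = 349648 / 271963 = 1.29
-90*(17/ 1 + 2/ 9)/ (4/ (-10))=3875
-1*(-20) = 20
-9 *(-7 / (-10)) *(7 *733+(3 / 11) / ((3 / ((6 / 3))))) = -3555909 / 110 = -32326.45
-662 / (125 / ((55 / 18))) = -3641 / 225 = -16.18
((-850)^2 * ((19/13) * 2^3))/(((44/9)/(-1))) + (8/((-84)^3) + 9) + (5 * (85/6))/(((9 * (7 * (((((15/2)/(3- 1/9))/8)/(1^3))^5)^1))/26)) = -32680763421139300639049/19002587564961000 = -1719805.96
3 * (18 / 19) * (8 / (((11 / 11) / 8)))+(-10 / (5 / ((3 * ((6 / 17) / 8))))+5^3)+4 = 200667 / 646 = 310.63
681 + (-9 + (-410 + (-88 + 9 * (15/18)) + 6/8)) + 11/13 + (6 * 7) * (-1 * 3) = 2969/52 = 57.10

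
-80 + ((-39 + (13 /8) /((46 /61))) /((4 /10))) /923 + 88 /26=-52114771 /679328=-76.72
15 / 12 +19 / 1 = 81 / 4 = 20.25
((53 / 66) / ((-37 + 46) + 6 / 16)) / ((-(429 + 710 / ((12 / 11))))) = -424 / 5345175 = -0.00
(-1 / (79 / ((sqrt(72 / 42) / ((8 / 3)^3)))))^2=2187 / 2863071232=0.00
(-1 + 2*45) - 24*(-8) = 281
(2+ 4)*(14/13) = 84/13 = 6.46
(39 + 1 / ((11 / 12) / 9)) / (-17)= -537 / 187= -2.87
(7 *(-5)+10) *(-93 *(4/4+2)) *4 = 27900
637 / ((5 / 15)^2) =5733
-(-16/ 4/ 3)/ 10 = 2/ 15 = 0.13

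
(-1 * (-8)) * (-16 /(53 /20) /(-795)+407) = 27438824 /8427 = 3256.06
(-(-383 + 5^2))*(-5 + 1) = -1432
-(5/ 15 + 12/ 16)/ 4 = -13/ 48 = -0.27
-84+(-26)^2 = 592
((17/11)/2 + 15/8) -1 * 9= -559/88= -6.35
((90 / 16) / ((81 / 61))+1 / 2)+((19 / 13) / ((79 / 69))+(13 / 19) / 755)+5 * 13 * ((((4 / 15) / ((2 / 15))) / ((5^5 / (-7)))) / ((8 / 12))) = 739426064147 / 132590835000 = 5.58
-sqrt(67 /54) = -sqrt(402) /18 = -1.11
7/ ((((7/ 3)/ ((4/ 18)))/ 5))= 10/ 3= 3.33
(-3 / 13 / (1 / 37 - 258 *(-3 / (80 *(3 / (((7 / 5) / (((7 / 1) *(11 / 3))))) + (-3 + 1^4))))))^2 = 55375502400 / 45670681849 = 1.21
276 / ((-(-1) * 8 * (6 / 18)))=207 / 2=103.50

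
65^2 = 4225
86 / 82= 43 / 41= 1.05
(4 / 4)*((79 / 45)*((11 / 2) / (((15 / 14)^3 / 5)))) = 1192268 / 30375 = 39.25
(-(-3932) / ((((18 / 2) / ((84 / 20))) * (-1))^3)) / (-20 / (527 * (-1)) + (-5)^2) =-101536036 / 6361875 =-15.96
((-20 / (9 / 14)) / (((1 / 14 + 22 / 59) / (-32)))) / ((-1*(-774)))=3700480 / 1278261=2.89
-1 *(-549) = 549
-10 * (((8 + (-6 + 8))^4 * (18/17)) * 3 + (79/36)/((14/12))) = -113406715/357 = -317665.87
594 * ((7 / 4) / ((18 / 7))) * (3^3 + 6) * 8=106722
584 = 584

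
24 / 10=12 / 5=2.40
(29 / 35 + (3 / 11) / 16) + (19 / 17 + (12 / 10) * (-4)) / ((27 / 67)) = -23445341 / 2827440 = -8.29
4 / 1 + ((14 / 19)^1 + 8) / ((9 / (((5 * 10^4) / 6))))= 4152052 / 513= 8093.67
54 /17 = 3.18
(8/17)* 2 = 0.94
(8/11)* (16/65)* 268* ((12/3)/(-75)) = -137216/53625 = -2.56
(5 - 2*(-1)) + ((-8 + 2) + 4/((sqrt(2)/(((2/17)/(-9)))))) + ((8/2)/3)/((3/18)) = 9 - 4*sqrt(2)/153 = 8.96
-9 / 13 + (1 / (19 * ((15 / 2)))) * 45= -0.38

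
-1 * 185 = -185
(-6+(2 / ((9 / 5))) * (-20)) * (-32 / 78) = 4064 / 351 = 11.58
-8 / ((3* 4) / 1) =-2 / 3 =-0.67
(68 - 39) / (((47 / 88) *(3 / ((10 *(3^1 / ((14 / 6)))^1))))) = 76560 / 329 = 232.71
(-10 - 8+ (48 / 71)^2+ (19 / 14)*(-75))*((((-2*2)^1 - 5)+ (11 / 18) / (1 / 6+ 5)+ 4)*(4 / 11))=231718876 / 1093897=211.83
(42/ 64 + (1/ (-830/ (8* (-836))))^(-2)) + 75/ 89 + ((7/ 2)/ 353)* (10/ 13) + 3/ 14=55507747246715/ 31969705960192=1.74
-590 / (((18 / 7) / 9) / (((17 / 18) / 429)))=-35105 / 7722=-4.55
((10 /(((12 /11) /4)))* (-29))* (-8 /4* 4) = 25520 /3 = 8506.67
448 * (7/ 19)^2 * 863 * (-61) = -1155619136/ 361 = -3201161.04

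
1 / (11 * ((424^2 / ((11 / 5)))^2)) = 11 / 807985254400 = 0.00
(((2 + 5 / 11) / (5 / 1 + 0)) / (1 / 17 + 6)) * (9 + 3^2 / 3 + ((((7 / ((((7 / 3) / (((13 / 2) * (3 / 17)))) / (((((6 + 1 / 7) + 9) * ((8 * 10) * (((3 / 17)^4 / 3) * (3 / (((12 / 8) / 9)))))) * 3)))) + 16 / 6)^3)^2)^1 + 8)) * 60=518108416636666481483806192082333552974540196311981813456 / 578201720144209450362584231692348445733359541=896068618591.18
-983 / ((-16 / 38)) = 18677 / 8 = 2334.62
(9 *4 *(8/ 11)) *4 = 1152/ 11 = 104.73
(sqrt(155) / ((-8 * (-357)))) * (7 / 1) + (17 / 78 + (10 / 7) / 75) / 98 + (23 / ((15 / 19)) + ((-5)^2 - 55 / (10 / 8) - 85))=-20029181 / 267540 + sqrt(155) / 408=-74.83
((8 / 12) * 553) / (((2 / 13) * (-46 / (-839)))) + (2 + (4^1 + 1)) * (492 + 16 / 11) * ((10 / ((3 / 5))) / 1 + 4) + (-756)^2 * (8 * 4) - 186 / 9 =27937613237 / 1518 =18404224.79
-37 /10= -3.70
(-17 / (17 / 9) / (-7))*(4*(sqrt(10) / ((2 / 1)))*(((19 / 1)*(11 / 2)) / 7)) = 1881*sqrt(10) / 49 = 121.39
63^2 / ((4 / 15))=59535 / 4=14883.75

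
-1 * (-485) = 485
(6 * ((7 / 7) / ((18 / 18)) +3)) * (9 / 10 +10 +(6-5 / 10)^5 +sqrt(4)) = 2421957 / 20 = 121097.85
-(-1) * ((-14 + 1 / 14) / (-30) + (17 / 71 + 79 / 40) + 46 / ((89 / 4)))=8397437 / 1769320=4.75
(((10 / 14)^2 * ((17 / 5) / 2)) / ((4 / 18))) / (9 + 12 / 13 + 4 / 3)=29835 / 86044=0.35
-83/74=-1.12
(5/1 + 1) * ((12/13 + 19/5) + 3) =3012/65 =46.34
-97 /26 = -3.73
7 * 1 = 7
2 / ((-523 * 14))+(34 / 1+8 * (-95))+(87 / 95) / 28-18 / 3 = -1018298639 / 1391180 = -731.97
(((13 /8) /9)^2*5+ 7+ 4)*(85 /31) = 30.61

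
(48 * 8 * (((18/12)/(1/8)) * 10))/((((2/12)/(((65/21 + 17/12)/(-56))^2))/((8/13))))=1104.47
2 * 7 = 14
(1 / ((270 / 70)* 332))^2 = 49 / 80353296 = 0.00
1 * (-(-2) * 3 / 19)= 6 / 19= 0.32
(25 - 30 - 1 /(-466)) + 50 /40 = -3493 /932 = -3.75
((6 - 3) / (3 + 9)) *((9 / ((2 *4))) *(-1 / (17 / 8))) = -9 / 68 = -0.13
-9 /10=-0.90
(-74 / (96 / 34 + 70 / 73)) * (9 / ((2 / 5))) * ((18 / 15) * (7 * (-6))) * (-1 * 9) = -468628902 / 2347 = -199671.45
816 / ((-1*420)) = -68 / 35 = -1.94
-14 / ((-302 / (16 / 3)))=0.25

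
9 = 9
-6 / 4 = -3 / 2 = -1.50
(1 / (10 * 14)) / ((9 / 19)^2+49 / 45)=3249 / 597352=0.01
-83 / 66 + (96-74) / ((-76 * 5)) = -4124 / 3135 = -1.32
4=4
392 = 392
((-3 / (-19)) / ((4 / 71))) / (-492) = -71 / 12464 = -0.01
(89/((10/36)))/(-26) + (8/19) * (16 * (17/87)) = -1182613/107445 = -11.01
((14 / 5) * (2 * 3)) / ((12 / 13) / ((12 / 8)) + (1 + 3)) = 91 / 25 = 3.64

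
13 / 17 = 0.76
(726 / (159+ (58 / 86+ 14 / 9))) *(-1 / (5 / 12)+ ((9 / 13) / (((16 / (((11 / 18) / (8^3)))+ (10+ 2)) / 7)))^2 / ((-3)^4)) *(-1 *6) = 42215340912178401 / 651053941785520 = 64.84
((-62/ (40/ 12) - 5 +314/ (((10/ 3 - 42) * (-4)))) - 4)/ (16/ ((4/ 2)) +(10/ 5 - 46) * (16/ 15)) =0.66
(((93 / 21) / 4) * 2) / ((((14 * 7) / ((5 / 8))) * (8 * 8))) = 155 / 702464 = 0.00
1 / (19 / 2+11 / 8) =8 / 87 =0.09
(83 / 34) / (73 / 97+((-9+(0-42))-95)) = -0.02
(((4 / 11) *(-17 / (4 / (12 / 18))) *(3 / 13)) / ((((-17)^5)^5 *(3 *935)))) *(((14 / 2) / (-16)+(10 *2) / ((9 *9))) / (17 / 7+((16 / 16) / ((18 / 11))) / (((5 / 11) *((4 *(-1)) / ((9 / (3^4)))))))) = -133 / 113603912432762398956781780854972924003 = -0.00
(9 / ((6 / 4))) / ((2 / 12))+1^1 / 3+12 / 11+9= 1532 / 33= 46.42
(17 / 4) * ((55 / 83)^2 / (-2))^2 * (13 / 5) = 404457625 / 759333136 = 0.53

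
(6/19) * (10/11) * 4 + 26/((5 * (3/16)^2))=1401904/9405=149.06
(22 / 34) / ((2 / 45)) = 495 / 34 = 14.56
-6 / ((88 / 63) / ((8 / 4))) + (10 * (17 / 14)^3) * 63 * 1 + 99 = 2626857 / 2156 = 1218.39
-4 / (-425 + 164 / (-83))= 332 / 35439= 0.01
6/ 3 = 2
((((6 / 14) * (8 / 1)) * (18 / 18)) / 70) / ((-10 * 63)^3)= -1 / 5105126250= -0.00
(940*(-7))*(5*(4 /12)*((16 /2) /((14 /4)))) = -25066.67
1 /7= 0.14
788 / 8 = 197 / 2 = 98.50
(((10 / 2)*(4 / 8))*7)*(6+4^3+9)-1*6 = 2753 / 2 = 1376.50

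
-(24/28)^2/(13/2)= -72/637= -0.11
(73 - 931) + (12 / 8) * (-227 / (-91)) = -155475 / 182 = -854.26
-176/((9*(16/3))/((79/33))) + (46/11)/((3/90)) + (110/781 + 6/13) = 10716617/91377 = 117.28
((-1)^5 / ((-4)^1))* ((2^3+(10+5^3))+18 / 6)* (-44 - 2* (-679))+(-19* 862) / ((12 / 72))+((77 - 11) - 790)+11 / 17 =-867516 / 17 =-51030.35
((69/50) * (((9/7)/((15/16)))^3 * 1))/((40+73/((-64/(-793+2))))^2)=1736441856/433091309196875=0.00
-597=-597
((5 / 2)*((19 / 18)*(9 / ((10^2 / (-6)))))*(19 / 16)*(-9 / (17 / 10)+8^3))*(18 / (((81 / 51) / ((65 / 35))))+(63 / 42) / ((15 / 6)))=-3534121771 / 190400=-18561.56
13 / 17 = 0.76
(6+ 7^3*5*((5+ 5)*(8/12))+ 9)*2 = 68690/3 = 22896.67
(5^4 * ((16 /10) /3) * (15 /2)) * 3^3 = 67500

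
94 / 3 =31.33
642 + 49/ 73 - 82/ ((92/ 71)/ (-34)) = 2794.28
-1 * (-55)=55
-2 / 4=-1 / 2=-0.50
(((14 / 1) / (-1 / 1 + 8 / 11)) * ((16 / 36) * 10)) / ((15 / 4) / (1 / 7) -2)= -24640 / 2619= -9.41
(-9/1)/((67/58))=-522/67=-7.79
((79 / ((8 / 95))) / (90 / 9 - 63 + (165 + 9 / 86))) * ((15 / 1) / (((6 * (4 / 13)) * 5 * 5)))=2.72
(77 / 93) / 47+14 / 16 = 31213 / 34968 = 0.89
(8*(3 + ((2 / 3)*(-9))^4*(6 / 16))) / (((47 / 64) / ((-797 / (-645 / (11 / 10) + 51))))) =731658752 / 92261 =7930.31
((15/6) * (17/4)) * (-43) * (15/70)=-10965/112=-97.90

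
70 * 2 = 140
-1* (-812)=812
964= 964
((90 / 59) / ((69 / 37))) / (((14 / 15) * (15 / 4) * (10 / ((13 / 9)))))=962 / 28497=0.03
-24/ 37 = -0.65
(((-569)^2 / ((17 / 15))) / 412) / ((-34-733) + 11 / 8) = -1942566 / 2144975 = -0.91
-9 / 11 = -0.82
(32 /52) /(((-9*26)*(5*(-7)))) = 4 /53235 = 0.00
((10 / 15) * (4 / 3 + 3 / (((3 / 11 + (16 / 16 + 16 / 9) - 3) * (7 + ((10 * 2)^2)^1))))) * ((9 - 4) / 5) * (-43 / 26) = -35303 / 21645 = -1.63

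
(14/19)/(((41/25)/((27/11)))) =1.10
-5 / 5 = -1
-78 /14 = -39 /7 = -5.57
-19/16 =-1.19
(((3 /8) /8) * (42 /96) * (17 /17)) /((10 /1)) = 21 /10240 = 0.00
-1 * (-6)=6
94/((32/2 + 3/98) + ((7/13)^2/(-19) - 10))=29579732/1892899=15.63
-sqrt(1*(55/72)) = -sqrt(110)/12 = -0.87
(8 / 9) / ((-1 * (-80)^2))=-1 / 7200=-0.00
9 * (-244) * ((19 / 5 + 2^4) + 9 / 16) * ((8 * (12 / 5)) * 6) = -5151288.96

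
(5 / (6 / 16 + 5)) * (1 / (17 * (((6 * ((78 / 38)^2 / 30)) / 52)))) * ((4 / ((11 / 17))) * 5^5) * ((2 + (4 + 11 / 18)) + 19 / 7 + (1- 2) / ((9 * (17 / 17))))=601065.60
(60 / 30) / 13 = 2 / 13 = 0.15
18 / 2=9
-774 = -774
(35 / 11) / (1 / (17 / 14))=85 / 22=3.86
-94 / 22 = -47 / 11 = -4.27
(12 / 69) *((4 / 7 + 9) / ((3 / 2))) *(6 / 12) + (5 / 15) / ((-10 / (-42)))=4721 / 2415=1.95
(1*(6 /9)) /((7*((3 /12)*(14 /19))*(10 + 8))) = 0.03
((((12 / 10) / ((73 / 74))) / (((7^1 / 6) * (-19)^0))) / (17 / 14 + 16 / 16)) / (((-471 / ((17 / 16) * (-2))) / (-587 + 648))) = 230214 / 1776455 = 0.13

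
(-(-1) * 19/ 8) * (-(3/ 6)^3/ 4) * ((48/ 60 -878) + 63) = 77349/ 1280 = 60.43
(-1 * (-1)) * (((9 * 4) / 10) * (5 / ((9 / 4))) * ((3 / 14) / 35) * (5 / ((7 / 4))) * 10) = 480 / 343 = 1.40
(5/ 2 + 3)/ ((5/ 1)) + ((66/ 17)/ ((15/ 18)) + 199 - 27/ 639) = 2470929/ 12070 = 204.72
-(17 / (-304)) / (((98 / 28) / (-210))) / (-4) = 255 / 304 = 0.84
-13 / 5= -2.60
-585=-585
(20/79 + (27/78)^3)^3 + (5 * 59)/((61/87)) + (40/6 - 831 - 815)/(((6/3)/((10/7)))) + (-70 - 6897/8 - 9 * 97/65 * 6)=-30226502659083308167130909/17145909997345240849920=-1762.90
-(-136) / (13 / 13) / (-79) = -1.72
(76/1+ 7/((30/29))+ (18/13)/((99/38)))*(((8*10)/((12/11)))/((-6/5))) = -1786745/351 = -5090.44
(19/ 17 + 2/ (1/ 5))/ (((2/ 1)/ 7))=1323/ 34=38.91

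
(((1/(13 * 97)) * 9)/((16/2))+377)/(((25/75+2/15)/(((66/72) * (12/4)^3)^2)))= 559125242775/1129856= 494864.16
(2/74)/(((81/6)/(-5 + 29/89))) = -832/88911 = -0.01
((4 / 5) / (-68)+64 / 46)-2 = -1213 / 1955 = -0.62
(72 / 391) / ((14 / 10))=360 / 2737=0.13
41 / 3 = 13.67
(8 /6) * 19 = 25.33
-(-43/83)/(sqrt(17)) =43* sqrt(17)/1411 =0.13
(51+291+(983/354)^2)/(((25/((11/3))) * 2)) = 482067971/18797400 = 25.65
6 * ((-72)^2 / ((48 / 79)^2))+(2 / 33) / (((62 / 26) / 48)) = 57461719 / 682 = 84254.72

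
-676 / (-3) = 676 / 3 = 225.33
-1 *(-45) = 45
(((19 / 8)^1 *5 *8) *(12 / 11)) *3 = 310.91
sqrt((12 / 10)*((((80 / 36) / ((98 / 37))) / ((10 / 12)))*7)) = 2*sqrt(2590) / 35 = 2.91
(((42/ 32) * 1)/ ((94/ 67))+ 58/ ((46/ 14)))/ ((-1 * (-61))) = 642985/ 2110112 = 0.30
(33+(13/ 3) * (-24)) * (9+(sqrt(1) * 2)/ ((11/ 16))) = -9301/ 11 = -845.55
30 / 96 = 5 / 16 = 0.31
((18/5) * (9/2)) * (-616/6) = -8316/5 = -1663.20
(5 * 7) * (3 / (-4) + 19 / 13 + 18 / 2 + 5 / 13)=18375 / 52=353.37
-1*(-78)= 78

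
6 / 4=3 / 2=1.50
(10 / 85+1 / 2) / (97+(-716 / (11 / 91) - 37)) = -231 / 2192864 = -0.00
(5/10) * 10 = 5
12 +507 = 519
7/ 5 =1.40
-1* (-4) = 4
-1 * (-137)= 137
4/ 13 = 0.31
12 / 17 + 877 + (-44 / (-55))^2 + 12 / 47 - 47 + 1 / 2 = 33242443 / 39950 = 832.10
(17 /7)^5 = 1419857 /16807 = 84.48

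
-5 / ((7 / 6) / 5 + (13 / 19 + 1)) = -2850 / 1093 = -2.61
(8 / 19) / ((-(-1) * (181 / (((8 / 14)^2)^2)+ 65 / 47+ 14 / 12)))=288768 / 1165991107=0.00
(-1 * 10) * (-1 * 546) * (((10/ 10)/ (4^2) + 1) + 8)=197925/ 4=49481.25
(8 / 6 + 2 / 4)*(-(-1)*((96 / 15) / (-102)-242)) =-339493 / 765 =-443.78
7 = 7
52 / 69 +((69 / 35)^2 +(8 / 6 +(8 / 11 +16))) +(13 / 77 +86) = 33741408 / 309925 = 108.87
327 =327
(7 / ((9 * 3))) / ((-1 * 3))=-7 / 81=-0.09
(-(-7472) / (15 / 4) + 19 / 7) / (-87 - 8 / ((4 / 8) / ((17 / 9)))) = -628503 / 36925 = -17.02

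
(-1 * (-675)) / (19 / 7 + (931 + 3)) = 4725 / 6557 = 0.72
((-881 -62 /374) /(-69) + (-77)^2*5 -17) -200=126624754 /4301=29440.77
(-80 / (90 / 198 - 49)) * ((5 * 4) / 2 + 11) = 34.61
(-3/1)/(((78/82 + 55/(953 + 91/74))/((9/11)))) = -78168591/32128547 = -2.43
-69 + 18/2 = -60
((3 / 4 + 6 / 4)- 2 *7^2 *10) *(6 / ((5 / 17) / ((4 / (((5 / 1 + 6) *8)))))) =-199461 / 220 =-906.64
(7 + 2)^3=729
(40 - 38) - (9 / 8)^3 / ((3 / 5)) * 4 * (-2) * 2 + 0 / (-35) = 1279 / 32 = 39.97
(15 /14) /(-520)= -3 /1456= -0.00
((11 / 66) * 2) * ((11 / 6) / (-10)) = -11 / 180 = -0.06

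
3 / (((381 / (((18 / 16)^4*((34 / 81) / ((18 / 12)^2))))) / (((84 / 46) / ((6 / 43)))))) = 46053 / 1495552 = 0.03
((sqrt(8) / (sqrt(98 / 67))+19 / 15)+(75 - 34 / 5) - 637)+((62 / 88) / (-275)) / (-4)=-565.19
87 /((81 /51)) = 54.78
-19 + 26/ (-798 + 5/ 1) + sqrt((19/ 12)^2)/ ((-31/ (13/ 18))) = -7789123/ 408456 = -19.07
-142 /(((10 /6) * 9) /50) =-1420 /3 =-473.33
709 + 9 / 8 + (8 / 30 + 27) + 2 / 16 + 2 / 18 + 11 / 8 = 266041 / 360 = 739.00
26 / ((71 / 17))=442 / 71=6.23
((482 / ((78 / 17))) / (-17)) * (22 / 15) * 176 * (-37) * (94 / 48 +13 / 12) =315055444 / 1755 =179518.77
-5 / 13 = -0.38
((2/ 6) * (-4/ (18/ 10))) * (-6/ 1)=40/ 9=4.44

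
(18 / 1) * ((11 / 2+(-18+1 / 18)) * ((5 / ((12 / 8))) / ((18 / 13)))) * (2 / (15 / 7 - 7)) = 101920 / 459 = 222.05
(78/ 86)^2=1521/ 1849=0.82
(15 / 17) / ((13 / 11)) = 165 / 221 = 0.75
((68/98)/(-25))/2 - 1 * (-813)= 995908/1225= 812.99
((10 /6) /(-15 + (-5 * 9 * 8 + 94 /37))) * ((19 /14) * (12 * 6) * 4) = -168720 /96467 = -1.75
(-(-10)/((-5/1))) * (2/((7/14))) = -8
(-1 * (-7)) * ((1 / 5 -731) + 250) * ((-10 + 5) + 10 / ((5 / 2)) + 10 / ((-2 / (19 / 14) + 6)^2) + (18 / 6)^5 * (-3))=4539748458 / 1849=2455245.24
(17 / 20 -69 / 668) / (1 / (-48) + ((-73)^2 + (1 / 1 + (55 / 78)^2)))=15173496 / 108318264955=0.00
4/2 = 2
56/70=4/5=0.80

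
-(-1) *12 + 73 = 85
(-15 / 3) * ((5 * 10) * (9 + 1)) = -2500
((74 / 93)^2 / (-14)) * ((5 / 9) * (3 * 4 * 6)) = -109520 / 60543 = -1.81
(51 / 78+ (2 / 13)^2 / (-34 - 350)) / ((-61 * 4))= -10607 / 3958656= -0.00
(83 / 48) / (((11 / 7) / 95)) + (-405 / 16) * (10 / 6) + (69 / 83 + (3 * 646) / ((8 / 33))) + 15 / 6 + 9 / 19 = 1677885833 / 208164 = 8060.40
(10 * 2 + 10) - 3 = 27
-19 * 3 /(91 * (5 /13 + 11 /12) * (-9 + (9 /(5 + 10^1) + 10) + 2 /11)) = -18810 /69629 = -0.27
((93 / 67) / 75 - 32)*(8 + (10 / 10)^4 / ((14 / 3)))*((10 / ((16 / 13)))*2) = -4268.96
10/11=0.91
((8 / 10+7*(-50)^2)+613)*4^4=23185664 / 5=4637132.80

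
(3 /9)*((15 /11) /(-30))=-1 /66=-0.02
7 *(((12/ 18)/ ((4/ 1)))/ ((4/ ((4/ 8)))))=7/ 48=0.15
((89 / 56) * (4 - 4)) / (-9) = 0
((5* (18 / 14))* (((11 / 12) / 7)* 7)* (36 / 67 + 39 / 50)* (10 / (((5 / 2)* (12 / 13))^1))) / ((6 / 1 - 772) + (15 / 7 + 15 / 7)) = -631059 / 14289760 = -0.04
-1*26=-26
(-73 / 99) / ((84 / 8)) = -146 / 2079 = -0.07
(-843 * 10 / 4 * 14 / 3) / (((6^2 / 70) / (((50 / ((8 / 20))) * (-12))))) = 86056250 / 3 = 28685416.67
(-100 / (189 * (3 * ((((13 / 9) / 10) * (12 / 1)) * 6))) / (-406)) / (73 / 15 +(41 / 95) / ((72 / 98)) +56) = 23750 / 34942732461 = 0.00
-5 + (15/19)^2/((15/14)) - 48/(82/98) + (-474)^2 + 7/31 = 103060068886/458831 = 224614.44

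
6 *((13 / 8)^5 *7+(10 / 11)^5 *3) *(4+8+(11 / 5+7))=68117215853559 / 6596648960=10326.03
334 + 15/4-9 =1315/4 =328.75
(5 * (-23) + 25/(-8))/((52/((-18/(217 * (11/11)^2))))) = 1215/6448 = 0.19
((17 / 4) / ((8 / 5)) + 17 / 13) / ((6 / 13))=1649 / 192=8.59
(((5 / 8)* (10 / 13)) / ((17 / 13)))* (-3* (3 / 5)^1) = -45 / 68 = -0.66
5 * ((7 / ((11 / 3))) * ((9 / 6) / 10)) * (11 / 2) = 63 / 8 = 7.88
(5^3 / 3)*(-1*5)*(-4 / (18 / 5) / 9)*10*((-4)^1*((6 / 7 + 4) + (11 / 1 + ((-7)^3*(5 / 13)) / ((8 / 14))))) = 4891437500 / 22113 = 221201.89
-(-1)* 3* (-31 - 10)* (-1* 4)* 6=2952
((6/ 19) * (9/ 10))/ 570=9/ 18050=0.00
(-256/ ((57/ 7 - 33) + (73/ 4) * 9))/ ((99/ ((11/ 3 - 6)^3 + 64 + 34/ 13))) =-135640064/ 135625347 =-1.00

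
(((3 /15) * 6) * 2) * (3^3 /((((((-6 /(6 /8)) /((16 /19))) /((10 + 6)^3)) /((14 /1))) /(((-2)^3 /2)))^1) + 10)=148637928 /95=1564609.77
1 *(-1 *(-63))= 63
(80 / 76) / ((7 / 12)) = 240 / 133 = 1.80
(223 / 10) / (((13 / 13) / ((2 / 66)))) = 223 / 330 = 0.68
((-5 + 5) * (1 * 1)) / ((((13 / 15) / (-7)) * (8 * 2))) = 0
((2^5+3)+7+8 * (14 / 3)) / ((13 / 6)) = 476 / 13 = 36.62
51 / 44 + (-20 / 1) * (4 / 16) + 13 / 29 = -4329 / 1276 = -3.39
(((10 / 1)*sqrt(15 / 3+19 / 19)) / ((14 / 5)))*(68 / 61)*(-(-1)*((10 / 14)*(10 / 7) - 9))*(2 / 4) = -332350*sqrt(6) / 20923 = -38.91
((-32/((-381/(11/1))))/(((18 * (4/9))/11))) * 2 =968/381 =2.54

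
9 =9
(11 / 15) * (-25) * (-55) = 3025 / 3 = 1008.33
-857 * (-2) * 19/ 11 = 32566/ 11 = 2960.55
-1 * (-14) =14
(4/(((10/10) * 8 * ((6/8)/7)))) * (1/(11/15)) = 70/11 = 6.36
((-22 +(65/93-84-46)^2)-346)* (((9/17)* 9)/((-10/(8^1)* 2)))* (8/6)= -3394027032/81685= -41550.19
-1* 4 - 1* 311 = -315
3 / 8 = 0.38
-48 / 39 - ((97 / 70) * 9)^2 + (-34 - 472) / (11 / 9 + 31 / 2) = -512284111 / 2739100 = -187.03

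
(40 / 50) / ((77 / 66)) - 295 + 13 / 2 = -20147 / 70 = -287.81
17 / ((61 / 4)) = 68 / 61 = 1.11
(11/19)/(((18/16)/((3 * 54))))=1584/19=83.37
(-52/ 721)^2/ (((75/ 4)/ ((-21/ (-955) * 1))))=10816/ 1773029125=0.00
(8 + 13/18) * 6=157/3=52.33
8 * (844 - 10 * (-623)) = 56592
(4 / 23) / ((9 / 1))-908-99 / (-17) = -3174691 / 3519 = -902.16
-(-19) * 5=95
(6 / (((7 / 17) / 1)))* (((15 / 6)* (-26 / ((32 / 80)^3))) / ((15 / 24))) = -165750 / 7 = -23678.57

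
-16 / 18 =-8 / 9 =-0.89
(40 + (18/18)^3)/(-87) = -41/87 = -0.47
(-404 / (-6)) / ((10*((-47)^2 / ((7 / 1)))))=707 / 33135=0.02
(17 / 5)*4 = 68 / 5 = 13.60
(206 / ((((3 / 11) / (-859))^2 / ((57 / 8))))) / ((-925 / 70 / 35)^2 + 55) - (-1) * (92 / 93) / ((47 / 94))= 4335060132715681 / 16417259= 264055049.18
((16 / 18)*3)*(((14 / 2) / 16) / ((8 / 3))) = 7 / 16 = 0.44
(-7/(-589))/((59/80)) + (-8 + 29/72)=-18968477/2502072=-7.58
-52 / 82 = -26 / 41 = -0.63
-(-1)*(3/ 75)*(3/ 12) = 1/ 100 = 0.01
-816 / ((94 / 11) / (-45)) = 201960 / 47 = 4297.02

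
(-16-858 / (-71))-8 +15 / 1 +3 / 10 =2403 / 710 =3.38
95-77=18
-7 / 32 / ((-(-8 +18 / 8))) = -7 / 184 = -0.04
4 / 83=0.05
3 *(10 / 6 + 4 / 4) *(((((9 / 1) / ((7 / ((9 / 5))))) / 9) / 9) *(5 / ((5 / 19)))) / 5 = 152 / 175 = 0.87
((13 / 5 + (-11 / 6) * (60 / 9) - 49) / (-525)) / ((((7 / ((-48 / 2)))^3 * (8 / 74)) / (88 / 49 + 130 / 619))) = -760133664256 / 9103091375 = -83.50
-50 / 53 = -0.94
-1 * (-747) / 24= 249 / 8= 31.12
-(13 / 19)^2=-169 / 361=-0.47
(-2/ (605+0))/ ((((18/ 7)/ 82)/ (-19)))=2.00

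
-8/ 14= -4/ 7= -0.57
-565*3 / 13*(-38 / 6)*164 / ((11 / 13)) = 1760540 / 11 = 160049.09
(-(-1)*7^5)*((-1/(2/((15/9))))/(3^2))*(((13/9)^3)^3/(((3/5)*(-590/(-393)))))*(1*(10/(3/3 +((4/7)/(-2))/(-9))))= -62860286854678495/137146853106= -458342.90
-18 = -18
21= 21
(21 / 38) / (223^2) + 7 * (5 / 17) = 66139927 / 32124934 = 2.06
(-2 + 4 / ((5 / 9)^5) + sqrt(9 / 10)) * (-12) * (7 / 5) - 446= -26284214 / 15625 - 126 * sqrt(10) / 25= -1698.13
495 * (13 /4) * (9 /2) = 57915 /8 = 7239.38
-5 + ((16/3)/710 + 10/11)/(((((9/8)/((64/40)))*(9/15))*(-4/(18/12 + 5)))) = -2698277/316305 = -8.53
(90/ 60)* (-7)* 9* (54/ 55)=-5103/ 55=-92.78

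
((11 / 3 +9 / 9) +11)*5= 235 / 3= 78.33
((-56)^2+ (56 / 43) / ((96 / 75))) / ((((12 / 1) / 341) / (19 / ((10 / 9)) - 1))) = 29622767867 / 20640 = 1435211.62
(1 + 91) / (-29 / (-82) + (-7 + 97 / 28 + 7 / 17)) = -1795472 / 54065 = -33.21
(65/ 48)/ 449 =65/ 21552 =0.00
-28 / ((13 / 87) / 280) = -682080 / 13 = -52467.69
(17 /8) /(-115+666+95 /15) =51 /13376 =0.00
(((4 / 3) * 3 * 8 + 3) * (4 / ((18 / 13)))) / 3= 910 / 27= 33.70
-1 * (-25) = 25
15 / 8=1.88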